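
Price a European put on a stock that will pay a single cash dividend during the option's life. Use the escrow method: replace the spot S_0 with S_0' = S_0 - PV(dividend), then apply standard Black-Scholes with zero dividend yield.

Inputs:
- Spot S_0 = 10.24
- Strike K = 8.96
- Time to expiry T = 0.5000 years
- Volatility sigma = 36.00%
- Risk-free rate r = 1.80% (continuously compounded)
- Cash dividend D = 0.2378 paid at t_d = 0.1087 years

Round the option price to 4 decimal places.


Answer: Price = 0.4968

Derivation:
PV(D) = D * exp(-r * t_d) = 0.2378 * 0.99804531 = 0.23733518
S_0' = S_0 - PV(D) = 10.2400 - 0.23733518 = 10.00266482
d1 = (ln(S_0'/K) + (r + sigma^2/2)*T) / (sigma*sqrt(T)) = 0.59507480
d2 = d1 - sigma*sqrt(T) = 0.34051636
exp(-rT) = 0.99104038
N(-d1) = 0.27589674; N(-d2) = 0.36673385
P = K * exp(-rT) * N(-d2) - S_0' * N(-d1) = 8.9600 * 0.99104038 * 0.36673385 - 10.00266482 * 0.27589674 = 0.4968


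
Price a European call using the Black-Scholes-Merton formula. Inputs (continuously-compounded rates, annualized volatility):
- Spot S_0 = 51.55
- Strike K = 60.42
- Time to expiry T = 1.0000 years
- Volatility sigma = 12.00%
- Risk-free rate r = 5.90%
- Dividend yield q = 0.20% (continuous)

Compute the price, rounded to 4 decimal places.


d1 = (ln(S/K) + (r - q + 0.5*sigma^2) * T) / (sigma * sqrt(T)) = -0.78806638
d2 = d1 - sigma * sqrt(T) = -0.90806638
exp(-rT) = 0.94270677; exp(-qT) = 0.99800200
C = S_0 * exp(-qT) * N(d1) - K * exp(-rT) * N(d2)
N(d1) = 0.21532894; N(d2) = 0.18192158
C = 51.5500 * 0.99800200 * 0.21532894 - 60.4200 * 0.94270677 * 0.18192158 = 0.7161

Answer: Price = 0.7161


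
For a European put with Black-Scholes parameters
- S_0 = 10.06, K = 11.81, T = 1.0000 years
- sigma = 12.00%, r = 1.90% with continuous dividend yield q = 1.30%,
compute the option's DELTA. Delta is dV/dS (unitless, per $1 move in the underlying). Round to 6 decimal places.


Answer: Delta = -0.878499

Derivation:
d1 = -1.2264955461; d2 = -1.3464955461
phi(d1) = 0.1880430796; exp(-qT) = 0.9870841350; exp(-rT) = 0.9811793622
N(-d1) = 0.8899938748
Delta = -exp(-qT) * N(-d1) = -0.9870841350 * 0.8899938748 = -0.878499


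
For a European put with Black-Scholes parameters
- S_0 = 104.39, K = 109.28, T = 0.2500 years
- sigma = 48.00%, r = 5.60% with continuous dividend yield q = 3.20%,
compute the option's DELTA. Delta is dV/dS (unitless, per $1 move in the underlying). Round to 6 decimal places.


d1 = -0.0457479600; d2 = -0.2857479600
phi(d1) = 0.3985250304; exp(-qT) = 0.9920319148; exp(-rT) = 0.9860975443
N(-d1) = 0.5182444314
Delta = -exp(-qT) * N(-d1) = -0.9920319148 * 0.5182444314 = -0.514115

Answer: Delta = -0.514115


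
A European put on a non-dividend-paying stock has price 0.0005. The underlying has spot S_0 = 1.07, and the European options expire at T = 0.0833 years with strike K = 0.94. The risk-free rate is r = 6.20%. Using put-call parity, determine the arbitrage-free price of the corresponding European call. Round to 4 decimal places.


Put-call parity: C - P = S_0 * exp(-qT) - K * exp(-rT).
S_0 * exp(-qT) = 1.0700 * 1.00000000 = 1.07000000
K * exp(-rT) = 0.9400 * 0.99484871 = 0.93515779
C = P + S*exp(-qT) - K*exp(-rT)
C = 0.0005 + 1.07000000 - 0.93515779 = 0.1353

Answer: Call price = 0.1353


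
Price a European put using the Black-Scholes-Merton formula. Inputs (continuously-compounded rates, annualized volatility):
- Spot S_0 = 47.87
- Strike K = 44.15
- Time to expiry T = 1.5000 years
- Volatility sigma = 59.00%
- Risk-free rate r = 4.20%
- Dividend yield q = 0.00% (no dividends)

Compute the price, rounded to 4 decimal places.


Answer: Price = 9.6303

Derivation:
d1 = (ln(S/K) + (r - q + 0.5*sigma^2) * T) / (sigma * sqrt(T)) = 0.56043644
d2 = d1 - sigma * sqrt(T) = -0.16216303
exp(-rT) = 0.93894347; exp(-qT) = 1.00000000
P = K * exp(-rT) * N(-d2) - S_0 * exp(-qT) * N(-d1)
N(-d1) = 0.28759089; N(-d2) = 0.56441127
P = 44.1500 * 0.93894347 * 0.56441127 - 47.8700 * 1.00000000 * 0.28759089 = 9.6303


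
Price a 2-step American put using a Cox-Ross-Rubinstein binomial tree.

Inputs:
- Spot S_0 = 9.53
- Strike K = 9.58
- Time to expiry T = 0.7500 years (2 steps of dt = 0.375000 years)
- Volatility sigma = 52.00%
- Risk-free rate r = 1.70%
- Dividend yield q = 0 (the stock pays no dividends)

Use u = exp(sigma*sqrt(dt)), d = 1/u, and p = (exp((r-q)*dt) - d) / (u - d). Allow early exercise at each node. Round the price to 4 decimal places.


dt = T/N = 0.375000
u = exp(sigma*sqrt(dt)) = 1.374972; d = 1/u = 0.727287
p = (exp((r-q)*dt) - d) / (u - d) = 0.430932
Discount per step: exp(-r*dt) = 0.993645
Stock lattice S(k, i) with i counting down-moves:
  k=0: S(0,0) = 9.5300
  k=1: S(1,0) = 13.1035; S(1,1) = 6.9310
  k=2: S(2,0) = 18.0169; S(2,1) = 9.5300; S(2,2) = 5.0409
Terminal payoffs V(N, i) = max(K - S_T, 0):
  V(2,0) = 0.000000; V(2,1) = 0.050000; V(2,2) = 4.539137
Backward induction: V(k, i) = exp(-r*dt) * [p * V(k+1, i) + (1-p) * V(k+1, i+1)]; then take max(V_cont, immediate exercise) for American.
  V(1,0) = exp(-r*dt) * [p*0.000000 + (1-p)*0.050000] = 0.028273; exercise = 0.000000; V(1,0) = max -> 0.028273
  V(1,1) = exp(-r*dt) * [p*0.050000 + (1-p)*4.539137] = 2.588074; exercise = 2.648952; V(1,1) = max -> 2.648952
  V(0,0) = exp(-r*dt) * [p*0.028273 + (1-p)*2.648952] = 1.509961; exercise = 0.050000; V(0,0) = max -> 1.509961

Answer: Price = V(0,0) = 1.5100


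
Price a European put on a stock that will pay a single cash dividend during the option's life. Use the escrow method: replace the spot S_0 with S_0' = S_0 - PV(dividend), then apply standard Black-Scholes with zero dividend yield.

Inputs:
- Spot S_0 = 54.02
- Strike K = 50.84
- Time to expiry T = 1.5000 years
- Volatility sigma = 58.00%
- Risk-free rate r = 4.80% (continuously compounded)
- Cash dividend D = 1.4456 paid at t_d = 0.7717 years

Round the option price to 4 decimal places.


Answer: Price = 11.3578

Derivation:
PV(D) = D * exp(-r * t_d) = 1.4456 * 0.96363605 = 1.39303227
S_0' = S_0 - PV(D) = 54.0200 - 1.39303227 = 52.62696773
d1 = (ln(S_0'/K) + (r + sigma^2/2)*T) / (sigma*sqrt(T)) = 0.50516536
d2 = d1 - sigma*sqrt(T) = -0.20518667
exp(-rT) = 0.93053090
N(-d1) = 0.30672135; N(-d2) = 0.58128686
P = K * exp(-rT) * N(-d2) - S_0' * N(-d1) = 50.8400 * 0.93053090 * 0.58128686 - 52.62696773 * 0.30672135 = 11.3578


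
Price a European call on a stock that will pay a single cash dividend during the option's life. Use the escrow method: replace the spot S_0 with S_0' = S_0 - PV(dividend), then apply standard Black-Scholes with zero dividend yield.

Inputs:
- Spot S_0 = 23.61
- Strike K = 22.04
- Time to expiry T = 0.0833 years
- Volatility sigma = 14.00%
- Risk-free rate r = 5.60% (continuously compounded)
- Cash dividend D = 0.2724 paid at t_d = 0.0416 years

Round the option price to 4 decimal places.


Answer: Price = 1.4257

Derivation:
PV(D) = D * exp(-r * t_d) = 0.2724 * 0.99767311 = 0.27176616
S_0' = S_0 - PV(D) = 23.6100 - 0.27176616 = 23.33823384
d1 = (ln(S_0'/K) + (r + sigma^2/2)*T) / (sigma*sqrt(T)) = 1.55210695
d2 = d1 - sigma*sqrt(T) = 1.51170052
exp(-rT) = 0.99534606
N(d1) = 0.93968168; N(d2) = 0.93469497
C = S_0' * N(d1) - K * exp(-rT) * N(d2) = 23.33823384 * 0.93968168 - 22.0400 * 0.99534606 * 0.93469497 = 1.4257


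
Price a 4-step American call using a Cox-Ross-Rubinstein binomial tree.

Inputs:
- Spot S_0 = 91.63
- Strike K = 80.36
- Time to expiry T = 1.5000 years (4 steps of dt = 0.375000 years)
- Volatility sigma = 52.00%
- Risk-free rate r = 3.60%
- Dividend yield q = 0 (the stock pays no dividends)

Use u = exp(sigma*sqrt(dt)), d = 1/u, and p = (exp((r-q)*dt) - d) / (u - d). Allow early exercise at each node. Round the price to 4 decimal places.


dt = T/N = 0.375000
u = exp(sigma*sqrt(dt)) = 1.374972; d = 1/u = 0.727287
p = (exp((r-q)*dt) - d) / (u - d) = 0.442042
Discount per step: exp(-r*dt) = 0.986591
Stock lattice S(k, i) with i counting down-moves:
  k=0: S(0,0) = 91.6300
  k=1: S(1,0) = 125.9887; S(1,1) = 66.6413
  k=2: S(2,0) = 173.2310; S(2,1) = 91.6300; S(2,2) = 48.4674
  k=3: S(3,0) = 238.1879; S(3,1) = 125.9887; S(3,2) = 66.6413; S(3,3) = 35.2497
  k=4: S(4,0) = 327.5017; S(4,1) = 173.2310; S(4,2) = 91.6300; S(4,3) = 48.4674; S(4,4) = 25.6367
Terminal payoffs V(N, i) = max(S_T - K, 0):
  V(4,0) = 247.141749; V(4,1) = 92.871017; V(4,2) = 11.270000; V(4,3) = 0.000000; V(4,4) = 0.000000
Backward induction: V(k, i) = exp(-r*dt) * [p * V(k+1, i) + (1-p) * V(k+1, i+1)]; then take max(V_cont, immediate exercise) for American.
  V(3,0) = exp(-r*dt) * [p*247.141749 + (1-p)*92.871017] = 158.905439; exercise = 157.827869; V(3,0) = max -> 158.905439
  V(3,1) = exp(-r*dt) * [p*92.871017 + (1-p)*11.270000] = 46.706292; exercise = 45.628722; V(3,1) = max -> 46.706292
  V(3,2) = exp(-r*dt) * [p*11.270000 + (1-p)*0.000000] = 4.915014; exercise = 0.000000; V(3,2) = max -> 4.915014
  V(3,3) = exp(-r*dt) * [p*0.000000 + (1-p)*0.000000] = 0.000000; exercise = 0.000000; V(3,3) = max -> 0.000000
  V(2,0) = exp(-r*dt) * [p*158.905439 + (1-p)*46.706292] = 95.011708; exercise = 92.871017; V(2,0) = max -> 95.011708
  V(2,1) = exp(-r*dt) * [p*46.706292 + (1-p)*4.915014] = 23.074904; exercise = 11.270000; V(2,1) = max -> 23.074904
  V(2,2) = exp(-r*dt) * [p*4.915014 + (1-p)*0.000000] = 2.143511; exercise = 0.000000; V(2,2) = max -> 2.143511
  V(1,0) = exp(-r*dt) * [p*95.011708 + (1-p)*23.074904] = 54.138194; exercise = 45.628722; V(1,0) = max -> 54.138194
  V(1,1) = exp(-r*dt) * [p*23.074904 + (1-p)*2.143511] = 11.243259; exercise = 0.000000; V(1,1) = max -> 11.243259
  V(0,0) = exp(-r*dt) * [p*54.138194 + (1-p)*11.243259] = 29.799613; exercise = 11.270000; V(0,0) = max -> 29.799613

Answer: Price = V(0,0) = 29.7996


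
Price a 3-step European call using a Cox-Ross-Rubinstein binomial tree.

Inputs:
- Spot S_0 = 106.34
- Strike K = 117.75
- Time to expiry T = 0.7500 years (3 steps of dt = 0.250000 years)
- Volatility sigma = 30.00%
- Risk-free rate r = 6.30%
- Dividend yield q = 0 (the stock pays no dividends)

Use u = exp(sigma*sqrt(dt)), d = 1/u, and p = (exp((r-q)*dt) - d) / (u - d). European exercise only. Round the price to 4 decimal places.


dt = T/N = 0.250000
u = exp(sigma*sqrt(dt)) = 1.161834; d = 1/u = 0.860708
p = (exp((r-q)*dt) - d) / (u - d) = 0.515288
Discount per step: exp(-r*dt) = 0.984373
Stock lattice S(k, i) with i counting down-moves:
  k=0: S(0,0) = 106.3400
  k=1: S(1,0) = 123.5495; S(1,1) = 91.5277
  k=2: S(2,0) = 143.5440; S(2,1) = 106.3400; S(2,2) = 78.7786
  k=3: S(3,0) = 166.7743; S(3,1) = 123.5495; S(3,2) = 91.5277; S(3,3) = 67.8054
Terminal payoffs V(N, i) = max(S_T - K, 0):
  V(3,0) = 49.024318; V(3,1) = 5.799453; V(3,2) = 0.000000; V(3,3) = 0.000000
Backward induction: V(k, i) = exp(-r*dt) * [p * V(k+1, i) + (1-p) * V(k+1, i+1)].
  V(2,0) = exp(-r*dt) * [p*49.024318 + (1-p)*5.799453] = 27.634020
  V(2,1) = exp(-r*dt) * [p*5.799453 + (1-p)*0.000000] = 2.941690
  V(2,2) = exp(-r*dt) * [p*0.000000 + (1-p)*0.000000] = 0.000000
  V(1,0) = exp(-r*dt) * [p*27.634020 + (1-p)*2.941690] = 15.420551
  V(1,1) = exp(-r*dt) * [p*2.941690 + (1-p)*0.000000] = 1.492130
  V(0,0) = exp(-r*dt) * [p*15.420551 + (1-p)*1.492130] = 8.533805

Answer: Price = V(0,0) = 8.5338


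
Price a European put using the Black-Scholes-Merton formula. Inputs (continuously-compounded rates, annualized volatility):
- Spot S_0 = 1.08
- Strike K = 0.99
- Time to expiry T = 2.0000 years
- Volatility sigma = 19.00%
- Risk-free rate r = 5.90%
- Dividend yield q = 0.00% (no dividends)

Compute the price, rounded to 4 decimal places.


d1 = (ln(S/K) + (r - q + 0.5*sigma^2) * T) / (sigma * sqrt(T)) = 0.89732363
d2 = d1 - sigma * sqrt(T) = 0.62862305
exp(-rT) = 0.88869605; exp(-qT) = 1.00000000
P = K * exp(-rT) * N(-d2) - S_0 * exp(-qT) * N(-d1)
N(-d1) = 0.18477313; N(-d2) = 0.26479793
P = 0.9900 * 0.88869605 * 0.26479793 - 1.0800 * 1.00000000 * 0.18477313 = 0.0334

Answer: Price = 0.0334


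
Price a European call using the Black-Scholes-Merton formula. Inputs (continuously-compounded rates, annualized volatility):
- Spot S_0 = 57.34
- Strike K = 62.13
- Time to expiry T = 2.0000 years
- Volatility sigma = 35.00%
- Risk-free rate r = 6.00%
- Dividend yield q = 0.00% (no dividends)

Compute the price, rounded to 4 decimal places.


Answer: Price = 12.1422

Derivation:
d1 = (ln(S/K) + (r - q + 0.5*sigma^2) * T) / (sigma * sqrt(T)) = 0.32783389
d2 = d1 - sigma * sqrt(T) = -0.16714086
exp(-rT) = 0.88692044; exp(-qT) = 1.00000000
C = S_0 * exp(-qT) * N(d1) - K * exp(-rT) * N(d2)
N(d1) = 0.62848137; N(d2) = 0.43362961
C = 57.3400 * 1.00000000 * 0.62848137 - 62.1300 * 0.88692044 * 0.43362961 = 12.1422


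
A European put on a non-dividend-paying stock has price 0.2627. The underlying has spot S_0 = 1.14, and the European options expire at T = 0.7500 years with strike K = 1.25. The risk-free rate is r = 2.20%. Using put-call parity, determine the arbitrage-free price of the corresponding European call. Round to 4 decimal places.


Answer: Call price = 0.1732

Derivation:
Put-call parity: C - P = S_0 * exp(-qT) - K * exp(-rT).
S_0 * exp(-qT) = 1.1400 * 1.00000000 = 1.14000000
K * exp(-rT) = 1.2500 * 0.98363538 = 1.22954422
C = P + S*exp(-qT) - K*exp(-rT)
C = 0.2627 + 1.14000000 - 1.22954422 = 0.1732


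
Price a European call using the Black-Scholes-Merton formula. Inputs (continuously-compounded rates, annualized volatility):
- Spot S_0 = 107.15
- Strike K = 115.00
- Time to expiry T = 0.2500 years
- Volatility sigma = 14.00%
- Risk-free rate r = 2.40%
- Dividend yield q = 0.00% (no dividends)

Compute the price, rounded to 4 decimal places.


d1 = (ln(S/K) + (r - q + 0.5*sigma^2) * T) / (sigma * sqrt(T)) = -0.88932009
d2 = d1 - sigma * sqrt(T) = -0.95932009
exp(-rT) = 0.99401796; exp(-qT) = 1.00000000
C = S_0 * exp(-qT) * N(d1) - K * exp(-rT) * N(d2)
N(d1) = 0.18691554; N(d2) = 0.16869876
C = 107.1500 * 1.00000000 * 0.18691554 - 115.0000 * 0.99401796 * 0.16869876 = 0.7437

Answer: Price = 0.7437


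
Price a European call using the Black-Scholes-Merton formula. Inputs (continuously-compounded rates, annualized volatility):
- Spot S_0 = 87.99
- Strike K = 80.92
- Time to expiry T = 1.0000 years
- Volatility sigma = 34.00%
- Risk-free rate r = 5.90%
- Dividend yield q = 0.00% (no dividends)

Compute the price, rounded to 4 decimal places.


Answer: Price = 17.8928

Derivation:
d1 = (ln(S/K) + (r - q + 0.5*sigma^2) * T) / (sigma * sqrt(T)) = 0.58988870
d2 = d1 - sigma * sqrt(T) = 0.24988870
exp(-rT) = 0.94270677; exp(-qT) = 1.00000000
C = S_0 * exp(-qT) * N(d1) - K * exp(-rT) * N(d2)
N(d1) = 0.72236737; N(d2) = 0.59866329
C = 87.9900 * 1.00000000 * 0.72236737 - 80.9200 * 0.94270677 * 0.59866329 = 17.8928


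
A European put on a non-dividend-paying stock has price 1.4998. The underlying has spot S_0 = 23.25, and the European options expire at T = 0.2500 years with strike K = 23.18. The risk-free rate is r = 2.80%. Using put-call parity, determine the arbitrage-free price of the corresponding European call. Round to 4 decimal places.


Answer: Call price = 1.7315

Derivation:
Put-call parity: C - P = S_0 * exp(-qT) - K * exp(-rT).
S_0 * exp(-qT) = 23.2500 * 1.00000000 = 23.25000000
K * exp(-rT) = 23.1800 * 0.99302444 = 23.01830659
C = P + S*exp(-qT) - K*exp(-rT)
C = 1.4998 + 23.25000000 - 23.01830659 = 1.7315


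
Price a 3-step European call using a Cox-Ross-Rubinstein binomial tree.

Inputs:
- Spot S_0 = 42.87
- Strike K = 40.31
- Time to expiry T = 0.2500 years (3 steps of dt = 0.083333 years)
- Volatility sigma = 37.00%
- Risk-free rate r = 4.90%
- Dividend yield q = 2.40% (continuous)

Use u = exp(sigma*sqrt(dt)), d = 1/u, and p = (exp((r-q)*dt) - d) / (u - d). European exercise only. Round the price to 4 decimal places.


Answer: Price = V(0,0) = 4.7308

Derivation:
dt = T/N = 0.083333
u = exp(sigma*sqrt(dt)) = 1.112723; d = 1/u = 0.898697
p = (exp((r-q)*dt) - d) / (u - d) = 0.483067
Discount per step: exp(-r*dt) = 0.995925
Stock lattice S(k, i) with i counting down-moves:
  k=0: S(0,0) = 42.8700
  k=1: S(1,0) = 47.7024; S(1,1) = 38.5271
  k=2: S(2,0) = 53.0796; S(2,1) = 42.8700; S(2,2) = 34.6242
  k=3: S(3,0) = 59.0628; S(3,1) = 47.7024; S(3,2) = 38.5271; S(3,3) = 31.1166
Terminal payoffs V(N, i) = max(S_T - K, 0):
  V(3,0) = 18.752823; V(3,1) = 7.392418; V(3,2) = 0.000000; V(3,3) = 0.000000
Backward induction: V(k, i) = exp(-r*dt) * [p * V(k+1, i) + (1-p) * V(k+1, i+1)].
  V(2,0) = exp(-r*dt) * [p*18.752823 + (1-p)*7.392418] = 12.827768
  V(2,1) = exp(-r*dt) * [p*7.392418 + (1-p)*0.000000] = 3.556482
  V(2,2) = exp(-r*dt) * [p*0.000000 + (1-p)*0.000000] = 0.000000
  V(1,0) = exp(-r*dt) * [p*12.827768 + (1-p)*3.556482] = 8.002392
  V(1,1) = exp(-r*dt) * [p*3.556482 + (1-p)*0.000000] = 1.711018
  V(0,0) = exp(-r*dt) * [p*8.002392 + (1-p)*1.711018] = 4.730817


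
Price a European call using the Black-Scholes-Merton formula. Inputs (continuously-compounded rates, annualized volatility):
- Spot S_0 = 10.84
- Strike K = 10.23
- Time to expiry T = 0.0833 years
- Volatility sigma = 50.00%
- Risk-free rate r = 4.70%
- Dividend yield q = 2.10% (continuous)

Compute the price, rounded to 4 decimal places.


d1 = (ln(S/K) + (r - q + 0.5*sigma^2) * T) / (sigma * sqrt(T)) = 0.48851329
d2 = d1 - sigma * sqrt(T) = 0.34420459
exp(-rT) = 0.99609255; exp(-qT) = 0.99825223
C = S_0 * exp(-qT) * N(d1) - K * exp(-rT) * N(d2)
N(d1) = 0.68740684; N(d2) = 0.63465379
C = 10.8400 * 0.99825223 * 0.68740684 - 10.2300 * 0.99609255 * 0.63465379 = 0.9713

Answer: Price = 0.9713


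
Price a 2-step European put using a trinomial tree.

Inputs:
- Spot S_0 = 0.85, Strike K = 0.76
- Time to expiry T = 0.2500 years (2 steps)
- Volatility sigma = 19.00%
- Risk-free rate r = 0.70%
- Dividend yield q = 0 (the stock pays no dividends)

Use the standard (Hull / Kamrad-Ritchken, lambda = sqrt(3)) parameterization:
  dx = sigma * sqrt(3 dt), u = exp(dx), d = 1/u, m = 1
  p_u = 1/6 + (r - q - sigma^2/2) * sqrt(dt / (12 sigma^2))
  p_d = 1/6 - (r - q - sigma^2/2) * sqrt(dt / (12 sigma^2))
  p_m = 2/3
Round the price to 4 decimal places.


dt = T/N = 0.125000; dx = sigma*sqrt(3*dt) = 0.116351
u = exp(dx) = 1.123390; d = 1/u = 0.890163
p_u = 0.160731, p_m = 0.666667, p_d = 0.172602
Discount per step: exp(-r*dt) = 0.999125
Stock lattice S(k, j) with j the centered position index:
  k=0: S(0,+0) = 0.8500
  k=1: S(1,-1) = 0.7566; S(1,+0) = 0.8500; S(1,+1) = 0.9549
  k=2: S(2,-2) = 0.6735; S(2,-1) = 0.7566; S(2,+0) = 0.8500; S(2,+1) = 0.9549; S(2,+2) = 1.0727
Terminal payoffs V(N, j) = max(K - S_T, 0):
  V(2,-2) = 0.086468; V(2,-1) = 0.003362; V(2,+0) = 0.000000; V(2,+1) = 0.000000; V(2,+2) = 0.000000
Backward induction: V(k, j) = exp(-r*dt) * [p_u * V(k+1, j+1) + p_m * V(k+1, j) + p_d * V(k+1, j-1)]
  V(1,-1) = exp(-r*dt) * [p_u*0.000000 + p_m*0.003362 + p_d*0.086468] = 0.017151
  V(1,+0) = exp(-r*dt) * [p_u*0.000000 + p_m*0.000000 + p_d*0.003362] = 0.000580
  V(1,+1) = exp(-r*dt) * [p_u*0.000000 + p_m*0.000000 + p_d*0.000000] = 0.000000
  V(0,+0) = exp(-r*dt) * [p_u*0.000000 + p_m*0.000580 + p_d*0.017151] = 0.003344

Answer: Price = V(0,0) = 0.0033


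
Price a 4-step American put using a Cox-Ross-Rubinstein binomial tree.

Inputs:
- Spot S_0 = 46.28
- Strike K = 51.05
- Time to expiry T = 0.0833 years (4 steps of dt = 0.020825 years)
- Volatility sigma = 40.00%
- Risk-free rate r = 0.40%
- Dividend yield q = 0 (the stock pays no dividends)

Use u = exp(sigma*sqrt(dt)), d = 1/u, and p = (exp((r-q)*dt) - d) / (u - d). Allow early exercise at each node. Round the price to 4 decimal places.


dt = T/N = 0.020825
u = exp(sigma*sqrt(dt)) = 1.059422; d = 1/u = 0.943911
p = (exp((r-q)*dt) - d) / (u - d) = 0.486294
Discount per step: exp(-r*dt) = 0.999917
Stock lattice S(k, i) with i counting down-moves:
  k=0: S(0,0) = 46.2800
  k=1: S(1,0) = 49.0301; S(1,1) = 43.6842
  k=2: S(2,0) = 51.9435; S(2,1) = 46.2800; S(2,2) = 41.2340
  k=3: S(3,0) = 55.0301; S(3,1) = 49.0301; S(3,2) = 43.6842; S(3,3) = 38.9212
  k=4: S(4,0) = 58.3001; S(4,1) = 51.9435; S(4,2) = 46.2800; S(4,3) = 41.2340; S(4,4) = 36.7382
Terminal payoffs V(N, i) = max(K - S_T, 0):
  V(4,0) = 0.000000; V(4,1) = 0.000000; V(4,2) = 4.770000; V(4,3) = 9.816009; V(4,4) = 14.311840
Backward induction: V(k, i) = exp(-r*dt) * [p * V(k+1, i) + (1-p) * V(k+1, i+1)]; then take max(V_cont, immediate exercise) for American.
  V(3,0) = exp(-r*dt) * [p*0.000000 + (1-p)*0.000000] = 0.000000; exercise = 0.000000; V(3,0) = max -> 0.000000
  V(3,1) = exp(-r*dt) * [p*0.000000 + (1-p)*4.770000] = 2.450172; exercise = 2.019950; V(3,1) = max -> 2.450172
  V(3,2) = exp(-r*dt) * [p*4.770000 + (1-p)*9.816009] = 7.361550; exercise = 7.365802; V(3,2) = max -> 7.365802
  V(3,3) = exp(-r*dt) * [p*9.816009 + (1-p)*14.311840] = 12.124533; exercise = 12.128785; V(3,3) = max -> 12.128785
  V(2,0) = exp(-r*dt) * [p*0.000000 + (1-p)*2.450172] = 1.258562; exercise = 0.000000; V(2,0) = max -> 1.258562
  V(2,1) = exp(-r*dt) * [p*2.450172 + (1-p)*7.365802] = 4.974945; exercise = 4.770000; V(2,1) = max -> 4.974945
  V(2,2) = exp(-r*dt) * [p*7.365802 + (1-p)*12.128785] = 9.811757; exercise = 9.816009; V(2,2) = max -> 9.816009
  V(1,0) = exp(-r*dt) * [p*1.258562 + (1-p)*4.974945] = 3.167425; exercise = 2.019950; V(1,0) = max -> 3.167425
  V(1,1) = exp(-r*dt) * [p*4.974945 + (1-p)*9.816009] = 7.461205; exercise = 7.365802; V(1,1) = max -> 7.461205
  V(0,0) = exp(-r*dt) * [p*3.167425 + (1-p)*7.461205] = 5.372717; exercise = 4.770000; V(0,0) = max -> 5.372717

Answer: Price = V(0,0) = 5.3727


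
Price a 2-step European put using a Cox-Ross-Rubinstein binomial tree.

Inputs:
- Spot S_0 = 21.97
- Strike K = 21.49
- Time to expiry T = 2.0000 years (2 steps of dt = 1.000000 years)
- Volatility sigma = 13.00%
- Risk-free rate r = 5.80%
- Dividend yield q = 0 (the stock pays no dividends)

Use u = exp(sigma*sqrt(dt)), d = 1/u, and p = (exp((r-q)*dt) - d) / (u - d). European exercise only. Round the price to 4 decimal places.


dt = T/N = 1.000000
u = exp(sigma*sqrt(dt)) = 1.138828; d = 1/u = 0.878095
p = (exp((r-q)*dt) - d) / (u - d) = 0.696573
Discount per step: exp(-r*dt) = 0.943650
Stock lattice S(k, i) with i counting down-moves:
  k=0: S(0,0) = 21.9700
  k=1: S(1,0) = 25.0201; S(1,1) = 19.2918
  k=2: S(2,0) = 28.4936; S(2,1) = 21.9700; S(2,2) = 16.9400
Terminal payoffs V(N, i) = max(K - S_T, 0):
  V(2,0) = 0.000000; V(2,1) = 0.000000; V(2,2) = 4.549997
Backward induction: V(k, i) = exp(-r*dt) * [p * V(k+1, i) + (1-p) * V(k+1, i+1)].
  V(1,0) = exp(-r*dt) * [p*0.000000 + (1-p)*0.000000] = 0.000000
  V(1,1) = exp(-r*dt) * [p*0.000000 + (1-p)*4.549997] = 1.302795
  V(0,0) = exp(-r*dt) * [p*0.000000 + (1-p)*1.302795] = 0.373028

Answer: Price = V(0,0) = 0.3730


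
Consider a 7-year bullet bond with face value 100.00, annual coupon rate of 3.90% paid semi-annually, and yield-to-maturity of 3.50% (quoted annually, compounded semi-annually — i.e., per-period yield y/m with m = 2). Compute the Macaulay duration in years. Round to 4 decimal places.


Coupon per period c = face * coupon_rate / m = 1.950000
Periods per year m = 2; per-period yield y/m = 0.017500
Number of cashflows N = 14
Cashflows (t years, CF_t, discount factor 1/(1+y/m)^(m*t), PV):
  t = 0.5000: CF_t = 1.950000, DF = 0.982801, PV = 1.916462
  t = 1.0000: CF_t = 1.950000, DF = 0.965898, PV = 1.883501
  t = 1.5000: CF_t = 1.950000, DF = 0.949285, PV = 1.851106
  t = 2.0000: CF_t = 1.950000, DF = 0.932959, PV = 1.819269
  t = 2.5000: CF_t = 1.950000, DF = 0.916913, PV = 1.787979
  t = 3.0000: CF_t = 1.950000, DF = 0.901143, PV = 1.757228
  t = 3.5000: CF_t = 1.950000, DF = 0.885644, PV = 1.727005
  t = 4.0000: CF_t = 1.950000, DF = 0.870412, PV = 1.697303
  t = 4.5000: CF_t = 1.950000, DF = 0.855441, PV = 1.668111
  t = 5.0000: CF_t = 1.950000, DF = 0.840729, PV = 1.639421
  t = 5.5000: CF_t = 1.950000, DF = 0.826269, PV = 1.611224
  t = 6.0000: CF_t = 1.950000, DF = 0.812058, PV = 1.583513
  t = 6.5000: CF_t = 1.950000, DF = 0.798091, PV = 1.556278
  t = 7.0000: CF_t = 101.950000, DF = 0.784365, PV = 79.966001
Price P = sum_t PV_t = 102.464401
Macaulay numerator sum_t t * PV_t:
  t * PV_t at t = 0.5000: 0.958231
  t * PV_t at t = 1.0000: 1.883501
  t * PV_t at t = 1.5000: 2.776659
  t * PV_t at t = 2.0000: 3.638538
  t * PV_t at t = 2.5000: 4.469949
  t * PV_t at t = 3.0000: 5.271684
  t * PV_t at t = 3.5000: 6.044519
  t * PV_t at t = 4.0000: 6.789210
  t * PV_t at t = 4.5000: 7.506498
  t * PV_t at t = 5.0000: 8.197104
  t * PV_t at t = 5.5000: 8.861734
  t * PV_t at t = 6.0000: 9.501077
  t * PV_t at t = 6.5000: 10.115807
  t * PV_t at t = 7.0000: 559.762009
Macaulay duration D = (sum_t t * PV_t) / P = 635.776519 / 102.464401 = 6.204853

Answer: Macaulay duration = 6.2049 years


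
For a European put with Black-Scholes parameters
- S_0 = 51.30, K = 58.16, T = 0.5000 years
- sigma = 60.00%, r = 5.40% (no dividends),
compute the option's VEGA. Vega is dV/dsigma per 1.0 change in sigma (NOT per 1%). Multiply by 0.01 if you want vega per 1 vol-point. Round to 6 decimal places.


d1 = -0.0200513823; d2 = -0.4443154510
phi(d1) = 0.3988620895; exp(-qT) = 1.0000000000; exp(-rT) = 0.9733612415
Vega = S * exp(-qT) * phi(d1) * sqrt(T) = 51.3000 * 1.0000000000 * 0.3988620895 * 0.7071067812 = 14.468554

Answer: Vega = 14.468554


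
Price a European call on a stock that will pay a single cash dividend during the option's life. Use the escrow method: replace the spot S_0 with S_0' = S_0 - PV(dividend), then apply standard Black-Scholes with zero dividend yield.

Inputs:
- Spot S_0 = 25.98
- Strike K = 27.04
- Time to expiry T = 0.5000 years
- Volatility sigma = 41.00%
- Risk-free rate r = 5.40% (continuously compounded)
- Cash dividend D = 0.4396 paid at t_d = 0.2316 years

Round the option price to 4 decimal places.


Answer: Price = 2.6177

Derivation:
PV(D) = D * exp(-r * t_d) = 0.4396 * 0.98757148 = 0.43413642
S_0' = S_0 - PV(D) = 25.9800 - 0.43413642 = 25.54586358
d1 = (ln(S_0'/K) + (r + sigma^2/2)*T) / (sigma*sqrt(T)) = 0.04202338
d2 = d1 - sigma*sqrt(T) = -0.24789040
exp(-rT) = 0.97336124
N(d1) = 0.51675997; N(d2) = 0.40210960
C = S_0' * N(d1) - K * exp(-rT) * N(d2) = 25.54586358 * 0.51675997 - 27.0400 * 0.97336124 * 0.40210960 = 2.6177


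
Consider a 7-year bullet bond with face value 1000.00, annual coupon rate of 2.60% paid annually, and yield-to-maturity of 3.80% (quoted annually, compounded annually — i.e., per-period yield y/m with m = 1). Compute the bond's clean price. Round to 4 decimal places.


Answer: Price = 927.4400

Derivation:
Coupon per period c = face * coupon_rate / m = 26.000000
Periods per year m = 1; per-period yield y/m = 0.038000
Number of cashflows N = 7
Cashflows (t years, CF_t, discount factor 1/(1+y/m)^(m*t), PV):
  t = 1.0000: CF_t = 26.000000, DF = 0.963391, PV = 25.048170
  t = 2.0000: CF_t = 26.000000, DF = 0.928122, PV = 24.131185
  t = 3.0000: CF_t = 26.000000, DF = 0.894145, PV = 23.247769
  t = 4.0000: CF_t = 26.000000, DF = 0.861411, PV = 22.396695
  t = 5.0000: CF_t = 26.000000, DF = 0.829876, PV = 21.576777
  t = 6.0000: CF_t = 26.000000, DF = 0.799495, PV = 20.786876
  t = 7.0000: CF_t = 1026.000000, DF = 0.770227, PV = 790.252514
Price P = sum_t PV_t = 927.439986


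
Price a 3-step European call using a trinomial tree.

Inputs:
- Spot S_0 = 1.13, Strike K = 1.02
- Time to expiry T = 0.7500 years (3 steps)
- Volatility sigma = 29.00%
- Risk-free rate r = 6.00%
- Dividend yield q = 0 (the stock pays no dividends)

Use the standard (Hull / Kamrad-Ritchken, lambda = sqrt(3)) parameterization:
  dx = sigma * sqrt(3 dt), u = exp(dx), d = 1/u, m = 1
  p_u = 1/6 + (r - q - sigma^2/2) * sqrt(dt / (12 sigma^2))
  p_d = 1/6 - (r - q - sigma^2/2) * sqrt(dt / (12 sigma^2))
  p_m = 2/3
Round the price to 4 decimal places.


Answer: Price = V(0,0) = 0.2028

Derivation:
dt = T/N = 0.250000; dx = sigma*sqrt(3*dt) = 0.251147
u = exp(dx) = 1.285500; d = 1/u = 0.777908
p_u = 0.175601, p_m = 0.666667, p_d = 0.157733
Discount per step: exp(-r*dt) = 0.985112
Stock lattice S(k, j) with j the centered position index:
  k=0: S(0,+0) = 1.1300
  k=1: S(1,-1) = 0.8790; S(1,+0) = 1.1300; S(1,+1) = 1.4526
  k=2: S(2,-2) = 0.6838; S(2,-1) = 0.8790; S(2,+0) = 1.1300; S(2,+1) = 1.4526; S(2,+2) = 1.8673
  k=3: S(3,-3) = 0.5319; S(3,-2) = 0.6838; S(3,-1) = 0.8790; S(3,+0) = 1.1300; S(3,+1) = 1.4526; S(3,+2) = 1.8673; S(3,+3) = 2.4005
Terminal payoffs V(N, j) = max(S_T - K, 0):
  V(3,-3) = 0.000000; V(3,-2) = 0.000000; V(3,-1) = 0.000000; V(3,+0) = 0.110000; V(3,+1) = 0.432614; V(3,+2) = 0.847335; V(3,+3) = 1.380458
Backward induction: V(k, j) = exp(-r*dt) * [p_u * V(k+1, j+1) + p_m * V(k+1, j) + p_d * V(k+1, j-1)]
  V(2,-2) = exp(-r*dt) * [p_u*0.000000 + p_m*0.000000 + p_d*0.000000] = 0.000000
  V(2,-1) = exp(-r*dt) * [p_u*0.110000 + p_m*0.000000 + p_d*0.000000] = 0.019028
  V(2,+0) = exp(-r*dt) * [p_u*0.432614 + p_m*0.110000 + p_d*0.000000] = 0.147078
  V(2,+1) = exp(-r*dt) * [p_u*0.847335 + p_m*0.432614 + p_d*0.110000] = 0.447785
  V(2,+2) = exp(-r*dt) * [p_u*1.380458 + p_m*0.847335 + p_d*0.432614] = 0.862502
  V(1,-1) = exp(-r*dt) * [p_u*0.147078 + p_m*0.019028 + p_d*0.000000] = 0.037939
  V(1,+0) = exp(-r*dt) * [p_u*0.447785 + p_m*0.147078 + p_d*0.019028] = 0.177010
  V(1,+1) = exp(-r*dt) * [p_u*0.862502 + p_m*0.447785 + p_d*0.147078] = 0.466134
  V(0,+0) = exp(-r*dt) * [p_u*0.466134 + p_m*0.177010 + p_d*0.037939] = 0.202779


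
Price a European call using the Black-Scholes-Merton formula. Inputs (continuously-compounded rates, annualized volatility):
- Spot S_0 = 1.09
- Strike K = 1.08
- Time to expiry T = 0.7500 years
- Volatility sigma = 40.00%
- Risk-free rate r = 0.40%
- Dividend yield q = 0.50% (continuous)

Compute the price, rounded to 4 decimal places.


Answer: Price = 0.1533

Derivation:
d1 = (ln(S/K) + (r - q + 0.5*sigma^2) * T) / (sigma * sqrt(T)) = 0.19764621
d2 = d1 - sigma * sqrt(T) = -0.14876395
exp(-rT) = 0.99700450; exp(-qT) = 0.99625702
C = S_0 * exp(-qT) * N(d1) - K * exp(-rT) * N(d2)
N(d1) = 0.57833906; N(d2) = 0.44086995
C = 1.0900 * 0.99625702 * 0.57833906 - 1.0800 * 0.99700450 * 0.44086995 = 0.1533


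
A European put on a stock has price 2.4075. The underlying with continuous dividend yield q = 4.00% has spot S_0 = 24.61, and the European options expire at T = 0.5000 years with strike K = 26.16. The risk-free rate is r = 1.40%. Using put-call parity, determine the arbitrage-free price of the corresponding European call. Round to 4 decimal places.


Answer: Call price = 0.5527

Derivation:
Put-call parity: C - P = S_0 * exp(-qT) - K * exp(-rT).
S_0 * exp(-qT) = 24.6100 * 0.98019867 = 24.12268935
K * exp(-rT) = 26.1600 * 0.99302444 = 25.97751943
C = P + S*exp(-qT) - K*exp(-rT)
C = 2.4075 + 24.12268935 - 25.97751943 = 0.5527


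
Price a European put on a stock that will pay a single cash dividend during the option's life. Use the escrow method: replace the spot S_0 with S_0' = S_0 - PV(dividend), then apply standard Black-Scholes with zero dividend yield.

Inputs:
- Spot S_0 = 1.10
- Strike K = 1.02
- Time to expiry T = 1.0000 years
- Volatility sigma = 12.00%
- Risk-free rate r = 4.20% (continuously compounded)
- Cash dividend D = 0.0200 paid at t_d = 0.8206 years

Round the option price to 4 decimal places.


Answer: Price = 0.0140

Derivation:
PV(D) = D * exp(-r * t_d) = 0.0200 * 0.96612196 = 0.01932244
S_0' = S_0 - PV(D) = 1.1000 - 0.01932244 = 1.08067756
d1 = (ln(S_0'/K) + (r + sigma^2/2)*T) / (sigma*sqrt(T)) = 0.89154657
d2 = d1 - sigma*sqrt(T) = 0.77154657
exp(-rT) = 0.95886978
N(-d1) = 0.18631801; N(-d2) = 0.22019152
P = K * exp(-rT) * N(-d2) - S_0' * N(-d1) = 1.0200 * 0.95886978 * 0.22019152 - 1.08067756 * 0.18631801 = 0.0140


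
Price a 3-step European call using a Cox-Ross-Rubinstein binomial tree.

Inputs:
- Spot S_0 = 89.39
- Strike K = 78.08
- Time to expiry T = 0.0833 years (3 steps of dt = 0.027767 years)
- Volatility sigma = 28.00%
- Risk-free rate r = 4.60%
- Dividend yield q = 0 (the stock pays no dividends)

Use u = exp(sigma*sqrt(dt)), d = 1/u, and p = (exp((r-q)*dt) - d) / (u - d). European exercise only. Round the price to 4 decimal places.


dt = T/N = 0.027767
u = exp(sigma*sqrt(dt)) = 1.047763; d = 1/u = 0.954414
p = (exp((r-q)*dt) - d) / (u - d) = 0.502029
Discount per step: exp(-r*dt) = 0.998724
Stock lattice S(k, i) with i counting down-moves:
  k=0: S(0,0) = 89.3900
  k=1: S(1,0) = 93.6595; S(1,1) = 85.3151
  k=2: S(2,0) = 98.1330; S(2,1) = 89.3900; S(2,2) = 81.4260
  k=3: S(3,0) = 102.8201; S(3,1) = 93.6595; S(3,2) = 85.3151; S(3,3) = 77.7141
Terminal payoffs V(N, i) = max(S_T - K, 0):
  V(3,0) = 24.740096; V(3,1) = 15.579527; V(3,2) = 7.235102; V(3,3) = 0.000000
Backward induction: V(k, i) = exp(-r*dt) * [p * V(k+1, i) + (1-p) * V(k+1, i+1)].
  V(2,0) = exp(-r*dt) * [p*24.740096 + (1-p)*15.579527] = 20.152644
  V(2,1) = exp(-r*dt) * [p*15.579527 + (1-p)*7.235102] = 11.409665
  V(2,2) = exp(-r*dt) * [p*7.235102 + (1-p)*0.000000] = 3.627597
  V(1,0) = exp(-r*dt) * [p*20.152644 + (1-p)*11.409665] = 15.778730
  V(1,1) = exp(-r*dt) * [p*11.409665 + (1-p)*3.627597] = 7.524806
  V(0,0) = exp(-r*dt) * [p*15.778730 + (1-p)*7.524806] = 11.653623

Answer: Price = V(0,0) = 11.6536


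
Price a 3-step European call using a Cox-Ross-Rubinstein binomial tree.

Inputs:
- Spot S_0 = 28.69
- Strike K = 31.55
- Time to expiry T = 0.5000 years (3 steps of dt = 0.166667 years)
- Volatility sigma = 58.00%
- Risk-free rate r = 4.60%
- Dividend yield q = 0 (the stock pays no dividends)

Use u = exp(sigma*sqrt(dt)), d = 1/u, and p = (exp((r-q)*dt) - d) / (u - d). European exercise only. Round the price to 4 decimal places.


Answer: Price = V(0,0) = 4.1034

Derivation:
dt = T/N = 0.166667
u = exp(sigma*sqrt(dt)) = 1.267167; d = 1/u = 0.789162
p = (exp((r-q)*dt) - d) / (u - d) = 0.457180
Discount per step: exp(-r*dt) = 0.992363
Stock lattice S(k, i) with i counting down-moves:
  k=0: S(0,0) = 28.6900
  k=1: S(1,0) = 36.3550; S(1,1) = 22.6410
  k=2: S(2,0) = 46.0679; S(2,1) = 28.6900; S(2,2) = 17.8674
  k=3: S(3,0) = 58.3758; S(3,1) = 36.3550; S(3,2) = 22.6410; S(3,3) = 14.1003
Terminal payoffs V(N, i) = max(S_T - K, 0):
  V(3,0) = 26.825755; V(3,1) = 4.805032; V(3,2) = 0.000000; V(3,3) = 0.000000
Backward induction: V(k, i) = exp(-r*dt) * [p * V(k+1, i) + (1-p) * V(k+1, i+1)].
  V(2,0) = exp(-r*dt) * [p*26.825755 + (1-p)*4.805032] = 14.758870
  V(2,1) = exp(-r*dt) * [p*4.805032 + (1-p)*0.000000] = 2.179985
  V(2,2) = exp(-r*dt) * [p*0.000000 + (1-p)*0.000000] = 0.000000
  V(1,0) = exp(-r*dt) * [p*14.758870 + (1-p)*2.179985] = 7.870224
  V(1,1) = exp(-r*dt) * [p*2.179985 + (1-p)*0.000000] = 0.989033
  V(0,0) = exp(-r*dt) * [p*7.870224 + (1-p)*0.989033] = 4.103392


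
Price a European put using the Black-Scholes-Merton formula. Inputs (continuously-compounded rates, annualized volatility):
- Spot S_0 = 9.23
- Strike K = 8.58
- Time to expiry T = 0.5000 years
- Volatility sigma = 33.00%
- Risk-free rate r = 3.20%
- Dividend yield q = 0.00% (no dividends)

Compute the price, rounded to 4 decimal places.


d1 = (ln(S/K) + (r - q + 0.5*sigma^2) * T) / (sigma * sqrt(T)) = 0.49818945
d2 = d1 - sigma * sqrt(T) = 0.26484421
exp(-rT) = 0.98412732; exp(-qT) = 1.00000000
P = K * exp(-rT) * N(-d2) - S_0 * exp(-qT) * N(-d1)
N(-d1) = 0.30917526; N(-d2) = 0.39556474
P = 8.5800 * 0.98412732 * 0.39556474 - 9.2300 * 1.00000000 * 0.30917526 = 0.4864

Answer: Price = 0.4864


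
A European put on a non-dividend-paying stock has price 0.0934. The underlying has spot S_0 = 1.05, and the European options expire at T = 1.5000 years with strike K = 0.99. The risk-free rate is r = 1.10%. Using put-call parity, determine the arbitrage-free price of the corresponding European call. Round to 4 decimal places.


Answer: Call price = 0.1696

Derivation:
Put-call parity: C - P = S_0 * exp(-qT) - K * exp(-rT).
S_0 * exp(-qT) = 1.0500 * 1.00000000 = 1.05000000
K * exp(-rT) = 0.9900 * 0.98363538 = 0.97379903
C = P + S*exp(-qT) - K*exp(-rT)
C = 0.0934 + 1.05000000 - 0.97379903 = 0.1696


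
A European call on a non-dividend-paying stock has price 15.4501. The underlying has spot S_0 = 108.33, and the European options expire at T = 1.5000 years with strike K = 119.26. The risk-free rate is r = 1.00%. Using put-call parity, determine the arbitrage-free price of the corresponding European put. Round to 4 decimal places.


Put-call parity: C - P = S_0 * exp(-qT) - K * exp(-rT).
S_0 * exp(-qT) = 108.3300 * 1.00000000 = 108.33000000
K * exp(-rT) = 119.2600 * 0.98511194 = 117.48444992
P = C - S*exp(-qT) + K*exp(-rT)
P = 15.4501 - 108.33000000 + 117.48444992 = 24.6045

Answer: Put price = 24.6045


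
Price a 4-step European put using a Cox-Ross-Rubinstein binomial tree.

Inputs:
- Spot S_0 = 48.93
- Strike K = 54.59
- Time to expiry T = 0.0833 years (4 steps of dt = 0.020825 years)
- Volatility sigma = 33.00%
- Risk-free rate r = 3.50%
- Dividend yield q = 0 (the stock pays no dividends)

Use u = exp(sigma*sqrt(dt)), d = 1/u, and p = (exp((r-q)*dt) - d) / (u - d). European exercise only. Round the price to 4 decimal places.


dt = T/N = 0.020825
u = exp(sigma*sqrt(dt)) = 1.048774; d = 1/u = 0.953494
p = (exp((r-q)*dt) - d) / (u - d) = 0.495749
Discount per step: exp(-r*dt) = 0.999271
Stock lattice S(k, i) with i counting down-moves:
  k=0: S(0,0) = 48.9300
  k=1: S(1,0) = 51.3165; S(1,1) = 46.6545
  k=2: S(2,0) = 53.8194; S(2,1) = 48.9300; S(2,2) = 44.4848
  k=3: S(3,0) = 56.4444; S(3,1) = 51.3165; S(3,2) = 46.6545; S(3,3) = 42.4160
  k=4: S(4,0) = 59.1974; S(4,1) = 53.8194; S(4,2) = 48.9300; S(4,3) = 44.4848; S(4,4) = 40.4434
Terminal payoffs V(N, i) = max(K - S_T, 0):
  V(4,0) = 0.000000; V(4,1) = 0.770576; V(4,2) = 5.660000; V(4,3) = 10.105226; V(4,4) = 14.146610
Backward induction: V(k, i) = exp(-r*dt) * [p * V(k+1, i) + (1-p) * V(k+1, i+1)].
  V(3,0) = exp(-r*dt) * [p*0.000000 + (1-p)*0.770576] = 0.388280
  V(3,1) = exp(-r*dt) * [p*0.770576 + (1-p)*5.660000] = 3.233713
  V(3,2) = exp(-r*dt) * [p*5.660000 + (1-p)*10.105226] = 7.895751
  V(3,3) = exp(-r*dt) * [p*10.105226 + (1-p)*14.146610] = 12.134249
  V(2,0) = exp(-r*dt) * [p*0.388280 + (1-p)*3.233713] = 1.821763
  V(2,1) = exp(-r*dt) * [p*3.233713 + (1-p)*7.895751] = 5.580479
  V(2,2) = exp(-r*dt) * [p*7.895751 + (1-p)*12.134249] = 10.025706
  V(1,0) = exp(-r*dt) * [p*1.821763 + (1-p)*5.580479] = 3.714390
  V(1,1) = exp(-r*dt) * [p*5.580479 + (1-p)*10.025706] = 7.816288
  V(0,0) = exp(-r*dt) * [p*3.714390 + (1-p)*7.816288] = 5.778561

Answer: Price = V(0,0) = 5.7786


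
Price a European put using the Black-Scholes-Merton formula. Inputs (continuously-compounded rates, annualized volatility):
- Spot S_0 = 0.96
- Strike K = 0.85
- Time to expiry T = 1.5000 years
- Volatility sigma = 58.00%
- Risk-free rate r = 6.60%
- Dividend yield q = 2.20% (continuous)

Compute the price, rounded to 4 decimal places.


d1 = (ln(S/K) + (r - q + 0.5*sigma^2) * T) / (sigma * sqrt(T)) = 0.61940688
d2 = d1 - sigma * sqrt(T) = -0.09094514
exp(-rT) = 0.90574271; exp(-qT) = 0.96753856
P = K * exp(-rT) * N(-d2) - S_0 * exp(-qT) * N(-d1)
N(-d1) = 0.26782417; N(-d2) = 0.53623191
P = 0.8500 * 0.90574271 * 0.53623191 - 0.9600 * 0.96753856 * 0.26782417 = 0.1641

Answer: Price = 0.1641


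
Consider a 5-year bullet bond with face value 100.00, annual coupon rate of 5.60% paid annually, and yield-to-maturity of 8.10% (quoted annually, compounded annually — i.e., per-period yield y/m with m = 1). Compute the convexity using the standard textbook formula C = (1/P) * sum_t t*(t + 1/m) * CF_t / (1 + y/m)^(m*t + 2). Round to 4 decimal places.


Coupon per period c = face * coupon_rate / m = 5.600000
Periods per year m = 1; per-period yield y/m = 0.081000
Number of cashflows N = 5
Cashflows (t years, CF_t, discount factor 1/(1+y/m)^(m*t), PV):
  t = 1.0000: CF_t = 5.600000, DF = 0.925069, PV = 5.180389
  t = 2.0000: CF_t = 5.600000, DF = 0.855753, PV = 4.792219
  t = 3.0000: CF_t = 5.600000, DF = 0.791631, PV = 4.433135
  t = 4.0000: CF_t = 5.600000, DF = 0.732314, PV = 4.100957
  t = 5.0000: CF_t = 105.600000, DF = 0.677441, PV = 71.537778
Price P = sum_t PV_t = 90.044478
Convexity numerator sum_t t*(t + 1/m) * CF_t / (1+y/m)^(m*t + 2):
  t = 1.0000: term = 8.866270
  t = 2.0000: term = 24.605744
  t = 3.0000: term = 45.524041
  t = 4.0000: term = 70.188160
  t = 5.0000: term = 1836.560821
Convexity = (1/P) * sum = 1985.745035 / 90.044478 = 22.052935

Answer: Convexity = 22.0529


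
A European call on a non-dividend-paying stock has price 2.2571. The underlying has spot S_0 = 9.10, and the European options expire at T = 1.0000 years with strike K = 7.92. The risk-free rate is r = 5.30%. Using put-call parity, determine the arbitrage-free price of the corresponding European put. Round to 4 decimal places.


Answer: Put price = 0.6683

Derivation:
Put-call parity: C - P = S_0 * exp(-qT) - K * exp(-rT).
S_0 * exp(-qT) = 9.1000 * 1.00000000 = 9.10000000
K * exp(-rT) = 7.9200 * 0.94838001 = 7.51116970
P = C - S*exp(-qT) + K*exp(-rT)
P = 2.2571 - 9.10000000 + 7.51116970 = 0.6683
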